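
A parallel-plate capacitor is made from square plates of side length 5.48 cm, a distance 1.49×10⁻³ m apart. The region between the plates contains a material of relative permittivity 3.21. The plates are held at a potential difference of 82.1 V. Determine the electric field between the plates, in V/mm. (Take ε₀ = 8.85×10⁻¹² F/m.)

E = V/d = 82.1 / 1.49×10⁻³ = 5.51×10⁴ V/m.

55.1 V/mm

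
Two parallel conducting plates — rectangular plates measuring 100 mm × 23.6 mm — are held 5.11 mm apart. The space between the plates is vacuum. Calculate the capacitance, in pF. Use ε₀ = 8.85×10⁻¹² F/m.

C ≈ 4.09 pF

A = 100 × 23.6 mm² = 2.36×10⁻³ m².
C = ε₀A/d = 8.85×10⁻¹² × 2.36×10⁻³ / 5.11×10⁻³ = 4.09×10⁻¹² F.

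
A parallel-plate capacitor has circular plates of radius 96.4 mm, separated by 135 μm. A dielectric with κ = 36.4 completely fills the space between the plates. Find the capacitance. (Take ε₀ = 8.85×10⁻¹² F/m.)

A = π(96.4 mm)² = 2.92×10⁻² m².
C = κε₀A/d = 36.4 × 8.85×10⁻¹² × 2.92×10⁻² / 1.35×10⁻⁴ = 6.97×10⁻⁸ F.

C ≈ 69.7 nF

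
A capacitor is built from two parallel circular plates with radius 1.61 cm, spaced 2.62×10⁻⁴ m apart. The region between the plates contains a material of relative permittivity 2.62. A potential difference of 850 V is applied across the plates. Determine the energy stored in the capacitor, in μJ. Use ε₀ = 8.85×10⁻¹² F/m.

A = π(1.61 cm)² = 8.14×10⁻⁴ m².
C = κε₀A/d = 2.62 × 8.85×10⁻¹² × 8.14×10⁻⁴ / 2.62×10⁻⁴ = 7.21×10⁻¹¹ F.
U = ½CV² = ½ × 7.21×10⁻¹¹ × (850)² = 2.60×10⁻⁵ J.

U ≈ 26.0 μJ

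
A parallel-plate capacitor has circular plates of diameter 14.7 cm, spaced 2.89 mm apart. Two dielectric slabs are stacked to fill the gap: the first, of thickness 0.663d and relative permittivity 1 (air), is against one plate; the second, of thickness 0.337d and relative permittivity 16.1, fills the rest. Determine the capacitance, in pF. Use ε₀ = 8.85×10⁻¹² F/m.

A = π(14.7/2 cm)² = 1.70×10⁻² m².
Stacked slabs ⇒ two capacitors in series, each with the full plate area.
C₁ = κ₁ε₀A/d₁ = 1.00 × 8.85×10⁻¹² × 1.70×10⁻² / 1.92×10⁻³ = 7.84×10⁻¹¹ F.
C₂ = κ₂ε₀A/d₂ = 16.1 × 8.85×10⁻¹² × 1.70×10⁻² / 9.74×10⁻⁴ = 2.48×10⁻⁹ F.
C = (1/C₁ + 1/C₂)⁻¹ = 7.60×10⁻¹¹ F.

76.0 pF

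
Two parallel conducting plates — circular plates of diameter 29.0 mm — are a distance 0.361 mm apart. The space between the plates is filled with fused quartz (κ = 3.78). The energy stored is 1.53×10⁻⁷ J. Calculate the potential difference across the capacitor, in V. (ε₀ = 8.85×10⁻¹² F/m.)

A = π(29.0/2 mm)² = 6.61×10⁻⁴ m².
C = κε₀A/d = 3.78 × 8.85×10⁻¹² × 6.61×10⁻⁴ / 3.61×10⁻⁴ = 6.12×10⁻¹¹ F.
V = √(2U/C) = √(2 × 1.53×10⁻⁷ / 6.12×10⁻¹¹) = 70.7 V.

V ≈ 70.7 V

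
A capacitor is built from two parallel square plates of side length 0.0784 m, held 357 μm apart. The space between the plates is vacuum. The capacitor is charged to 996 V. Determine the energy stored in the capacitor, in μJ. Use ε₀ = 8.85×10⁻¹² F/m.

75.6 μJ

A = (0.0784 m)² = 6.15×10⁻³ m².
C = ε₀A/d = 8.85×10⁻¹² × 6.15×10⁻³ / 3.57×10⁻⁴ = 1.52×10⁻¹⁰ F.
U = ½CV² = ½ × 1.52×10⁻¹⁰ × (996)² = 7.56×10⁻⁵ J.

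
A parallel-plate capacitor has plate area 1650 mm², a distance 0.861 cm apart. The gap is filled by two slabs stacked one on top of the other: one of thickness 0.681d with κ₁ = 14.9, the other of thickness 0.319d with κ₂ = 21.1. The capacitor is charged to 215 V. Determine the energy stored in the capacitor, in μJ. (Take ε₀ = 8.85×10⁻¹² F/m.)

A = 1650 mm² = 1.65×10⁻³ m².
Stacked slabs ⇒ two capacitors in series, each with the full plate area.
C₁ = κ₁ε₀A/d₁ = 14.9 × 8.85×10⁻¹² × 1.65×10⁻³ / 5.86×10⁻³ = 3.71×10⁻¹¹ F.
C₂ = κ₂ε₀A/d₂ = 21.1 × 8.85×10⁻¹² × 1.65×10⁻³ / 2.75×10⁻³ = 1.12×10⁻¹⁰ F.
C = (1/C₁ + 1/C₂)⁻¹ = 2.79×10⁻¹¹ F.
U = ½CV² = ½ × 2.79×10⁻¹¹ × (215)² = 6.44×10⁻⁷ J.

U ≈ 0.644 μJ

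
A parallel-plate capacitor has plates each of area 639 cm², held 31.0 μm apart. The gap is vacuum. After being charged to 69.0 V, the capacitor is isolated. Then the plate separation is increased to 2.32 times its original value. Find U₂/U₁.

Isolated ⇒ Q is held fixed.
C₂ = 0.431 C₁ and U = Q²/(2C), so U₂/U₁ = C₁/C₂ = 2.32.

U₂/U₁ ≈ 2.32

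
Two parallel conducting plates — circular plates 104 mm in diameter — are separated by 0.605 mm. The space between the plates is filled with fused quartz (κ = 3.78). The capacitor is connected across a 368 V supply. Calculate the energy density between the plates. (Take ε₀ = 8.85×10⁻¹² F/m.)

E = V/d = 368 / 6.05×10⁻⁴ = 6.08×10⁵ V/m.
u = ½κε₀E² = ½ × 3.78 × 8.85×10⁻¹² × (6.08×10⁵)² = 6.19 J/m³.

u ≈ 6.19 J/m³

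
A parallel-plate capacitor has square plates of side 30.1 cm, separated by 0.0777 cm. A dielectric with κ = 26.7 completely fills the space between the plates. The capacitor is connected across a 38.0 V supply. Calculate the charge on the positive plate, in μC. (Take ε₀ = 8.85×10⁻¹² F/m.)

Q ≈ 1.05 μC

A = (30.1 cm)² = 9.06×10⁻² m².
C = κε₀A/d = 26.7 × 8.85×10⁻¹² × 9.06×10⁻² / 7.77×10⁻⁴ = 2.76×10⁻⁸ F.
Q = CV = 2.76×10⁻⁸ × 38.0 = 1.05×10⁻⁶ C.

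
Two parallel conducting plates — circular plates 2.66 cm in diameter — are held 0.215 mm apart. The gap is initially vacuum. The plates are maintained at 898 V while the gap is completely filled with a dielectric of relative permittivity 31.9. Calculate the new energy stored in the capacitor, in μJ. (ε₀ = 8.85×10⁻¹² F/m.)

A = π(2.66/2 cm)² = 5.56×10⁻⁴ m².
Initially C₁ = ε₀A/d = 8.85×10⁻¹² × 5.56×10⁻⁴ / 2.15×10⁻⁴ = 2.29×10⁻¹¹ F.
U₁ = 9.22×10⁻⁶ J.
Battery connected ⇒ V is held fixed. C₂ = 31.9 C₁ and U = ½CV², so U₂/U₁ = C₂/C₁ = 31.9.
U₂ = 31.9 × 9.22×10⁻⁶ = 2.94×10⁻⁴ J.

294 μJ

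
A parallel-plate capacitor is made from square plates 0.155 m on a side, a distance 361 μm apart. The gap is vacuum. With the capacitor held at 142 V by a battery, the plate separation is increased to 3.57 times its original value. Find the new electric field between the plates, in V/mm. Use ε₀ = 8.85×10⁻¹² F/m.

E ≈ 110 V/mm

A = (0.155 m)² = 2.40×10⁻² m².
Initially C₁ = ε₀A/d = 8.85×10⁻¹² × 2.40×10⁻² / 3.61×10⁻⁴ = 5.89×10⁻¹⁰ F.
E₁ = 3.93×10⁵ V/m.
Battery connected ⇒ V is held fixed. E = V/d, so E₂/E₁ = d₁/d₂ = 0.280.
E₂ = 0.280 × 3.93×10⁵ = 1.10×10⁵ V/m.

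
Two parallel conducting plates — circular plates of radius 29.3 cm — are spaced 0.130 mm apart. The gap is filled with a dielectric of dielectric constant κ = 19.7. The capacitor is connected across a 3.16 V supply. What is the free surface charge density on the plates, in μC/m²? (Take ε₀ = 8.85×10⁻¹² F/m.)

A = π(29.3 cm)² = 0.270 m².
C = κε₀A/d = 19.7 × 8.85×10⁻¹² × 0.270 / 1.30×10⁻⁴ = 3.62×10⁻⁷ F.
σ = Q/A = CV/A = 3.62×10⁻⁷ × 3.16 / 0.270 = 4.24×10⁻⁶ C/m².

4.24 μC/m²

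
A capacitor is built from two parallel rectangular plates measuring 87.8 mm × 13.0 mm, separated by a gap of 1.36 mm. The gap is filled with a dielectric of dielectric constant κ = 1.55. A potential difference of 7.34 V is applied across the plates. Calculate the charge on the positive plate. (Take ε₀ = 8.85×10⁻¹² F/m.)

84.5 pC

A = 87.8 × 13.0 mm² = 1.14×10⁻³ m².
C = κε₀A/d = 1.55 × 8.85×10⁻¹² × 1.14×10⁻³ / 1.36×10⁻³ = 1.15×10⁻¹¹ F.
Q = CV = 1.15×10⁻¹¹ × 7.34 = 8.45×10⁻¹¹ C.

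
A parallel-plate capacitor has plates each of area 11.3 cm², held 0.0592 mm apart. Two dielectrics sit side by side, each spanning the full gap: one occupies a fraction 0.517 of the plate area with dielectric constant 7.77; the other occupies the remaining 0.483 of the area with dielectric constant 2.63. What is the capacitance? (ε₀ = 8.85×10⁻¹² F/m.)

A = 11.3 cm² = 1.13×10⁻³ m².
Side-by-side slabs ⇒ two capacitors in parallel, each spanning the full gap.
C₁ = κ₁ε₀A₁/d = 7.77 × 8.85×10⁻¹² × 5.84×10⁻⁴ / 5.92×10⁻⁵ = 6.79×10⁻¹⁰ F.
C₂ = κ₂ε₀A₂/d = 2.63 × 8.85×10⁻¹² × 5.46×10⁻⁴ / 5.92×10⁻⁵ = 2.15×10⁻¹⁰ F.
C = C₁ + C₂ = 8.93×10⁻¹⁰ F.

C ≈ 0.893 nF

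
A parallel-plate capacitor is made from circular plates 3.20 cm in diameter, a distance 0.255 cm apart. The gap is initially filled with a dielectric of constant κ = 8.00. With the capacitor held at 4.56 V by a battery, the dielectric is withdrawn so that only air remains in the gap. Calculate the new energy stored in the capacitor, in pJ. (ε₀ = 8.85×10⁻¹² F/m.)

U ≈ 29.0 pJ

A = π(3.20/2 cm)² = 8.04×10⁻⁴ m².
Initially C₁ = κε₀A/d = 8.00 × 8.85×10⁻¹² × 8.04×10⁻⁴ / 2.55×10⁻³ = 2.23×10⁻¹¹ F.
U₁ = 2.32×10⁻¹⁰ J.
Battery connected ⇒ V is held fixed. C₂ = 0.125 C₁ and U = ½CV², so U₂/U₁ = C₂/C₁ = 0.125.
U₂ = 0.125 × 2.32×10⁻¹⁰ = 2.90×10⁻¹¹ J.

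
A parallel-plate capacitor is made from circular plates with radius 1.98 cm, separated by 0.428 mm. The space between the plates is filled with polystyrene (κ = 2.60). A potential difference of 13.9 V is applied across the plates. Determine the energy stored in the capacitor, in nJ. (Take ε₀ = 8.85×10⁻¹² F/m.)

U ≈ 6.40 nJ

A = π(1.98 cm)² = 1.23×10⁻³ m².
C = κε₀A/d = 2.60 × 8.85×10⁻¹² × 1.23×10⁻³ / 4.28×10⁻⁴ = 6.62×10⁻¹¹ F.
U = ½CV² = ½ × 6.62×10⁻¹¹ × (13.9)² = 6.40×10⁻⁹ J.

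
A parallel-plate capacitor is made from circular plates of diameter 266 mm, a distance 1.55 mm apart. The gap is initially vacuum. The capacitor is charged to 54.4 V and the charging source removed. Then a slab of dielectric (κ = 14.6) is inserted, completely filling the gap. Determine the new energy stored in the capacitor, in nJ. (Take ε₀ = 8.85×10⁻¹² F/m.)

A = π(266/2 mm)² = 5.56×10⁻² m².
Initially C₁ = ε₀A/d = 8.85×10⁻¹² × 5.56×10⁻² / 1.55×10⁻³ = 3.17×10⁻¹⁰ F.
U₁ = 4.69×10⁻⁷ J.
Isolated ⇒ Q is held fixed. C₂ = 14.6 C₁ and U = Q²/(2C), so U₂/U₁ = C₁/C₂ = 0.0685.
U₂ = 0.0685 × 4.69×10⁻⁷ = 3.22×10⁻⁸ J.

32.2 nJ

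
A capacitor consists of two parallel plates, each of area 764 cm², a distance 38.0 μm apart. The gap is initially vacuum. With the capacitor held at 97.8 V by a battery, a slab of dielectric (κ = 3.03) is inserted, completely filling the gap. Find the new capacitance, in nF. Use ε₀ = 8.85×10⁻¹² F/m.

53.9 nF

A = 764 cm² = 7.64×10⁻² m².
Initially C₁ = ε₀A/d = 8.85×10⁻¹² × 7.64×10⁻² / 3.80×10⁻⁵ = 1.78×10⁻⁸ F.
C = κε₀A/d scales with κ, so C₂/C₁ = κ = 3.03.
C₂ = 3.03 × 1.78×10⁻⁸ = 5.39×10⁻⁸ F.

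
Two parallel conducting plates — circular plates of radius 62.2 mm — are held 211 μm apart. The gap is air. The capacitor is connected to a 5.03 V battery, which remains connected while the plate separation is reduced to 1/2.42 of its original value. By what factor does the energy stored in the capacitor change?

Battery connected ⇒ V is held fixed.
C₂ = 2.42 C₁ and U = ½CV², so U₂/U₁ = C₂/C₁ = 2.42.

U₂/U₁ ≈ 2.42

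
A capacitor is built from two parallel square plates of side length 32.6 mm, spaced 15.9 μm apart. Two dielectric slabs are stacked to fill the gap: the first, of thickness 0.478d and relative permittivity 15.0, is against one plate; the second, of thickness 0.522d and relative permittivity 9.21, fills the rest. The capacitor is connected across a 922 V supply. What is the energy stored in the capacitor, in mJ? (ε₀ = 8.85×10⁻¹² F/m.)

A = (32.6 mm)² = 1.06×10⁻³ m².
Stacked slabs ⇒ two capacitors in series, each with the full plate area.
C₁ = κ₁ε₀A/d₁ = 15.0 × 8.85×10⁻¹² × 1.06×10⁻³ / 7.60×10⁻⁶ = 1.86×10⁻⁸ F.
C₂ = κ₂ε₀A/d₂ = 9.21 × 8.85×10⁻¹² × 1.06×10⁻³ / 8.30×10⁻⁶ = 1.04×10⁻⁸ F.
C = (1/C₁ + 1/C₂)⁻¹ = 6.68×10⁻⁹ F.
U = ½CV² = ½ × 6.68×10⁻⁹ × (922)² = 2.84×10⁻³ J.

2.84 mJ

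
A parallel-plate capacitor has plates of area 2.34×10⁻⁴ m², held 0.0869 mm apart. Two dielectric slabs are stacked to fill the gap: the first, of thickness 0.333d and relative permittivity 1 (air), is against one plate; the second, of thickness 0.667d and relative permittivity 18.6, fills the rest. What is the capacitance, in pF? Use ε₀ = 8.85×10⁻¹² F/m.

Stacked slabs ⇒ two capacitors in series, each with the full plate area.
C₁ = κ₁ε₀A/d₁ = 1.00 × 8.85×10⁻¹² × 2.34×10⁻⁴ / 2.89×10⁻⁵ = 7.16×10⁻¹¹ F.
C₂ = κ₂ε₀A/d₂ = 18.6 × 8.85×10⁻¹² × 2.34×10⁻⁴ / 5.80×10⁻⁵ = 6.65×10⁻¹⁰ F.
C = (1/C₁ + 1/C₂)⁻¹ = 6.46×10⁻¹¹ F.

C ≈ 64.6 pF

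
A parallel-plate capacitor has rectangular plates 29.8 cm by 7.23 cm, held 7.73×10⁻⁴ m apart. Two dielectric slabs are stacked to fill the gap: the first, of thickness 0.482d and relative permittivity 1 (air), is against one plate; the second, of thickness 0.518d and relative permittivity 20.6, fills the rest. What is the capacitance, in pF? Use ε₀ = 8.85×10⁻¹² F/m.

A = 29.8 × 7.23 cm² = 2.15×10⁻² m².
Stacked slabs ⇒ two capacitors in series, each with the full plate area.
C₁ = κ₁ε₀A/d₁ = 1.00 × 8.85×10⁻¹² × 2.15×10⁻² / 3.73×10⁻⁴ = 5.12×10⁻¹⁰ F.
C₂ = κ₂ε₀A/d₂ = 20.6 × 8.85×10⁻¹² × 2.15×10⁻² / 4.00×10⁻⁴ = 9.81×10⁻⁹ F.
C = (1/C₁ + 1/C₂)⁻¹ = 4.86×10⁻¹⁰ F.

C ≈ 486 pF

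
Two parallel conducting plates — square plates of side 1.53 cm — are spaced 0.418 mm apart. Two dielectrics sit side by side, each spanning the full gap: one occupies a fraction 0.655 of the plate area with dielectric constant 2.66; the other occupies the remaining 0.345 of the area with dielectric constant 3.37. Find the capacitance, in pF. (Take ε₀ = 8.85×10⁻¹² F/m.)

C ≈ 14.4 pF

A = (1.53 cm)² = 2.34×10⁻⁴ m².
Side-by-side slabs ⇒ two capacitors in parallel, each spanning the full gap.
C₁ = κ₁ε₀A₁/d = 2.66 × 8.85×10⁻¹² × 1.53×10⁻⁴ / 4.18×10⁻⁴ = 8.64×10⁻¹² F.
C₂ = κ₂ε₀A₂/d = 3.37 × 8.85×10⁻¹² × 8.08×10⁻⁵ / 4.18×10⁻⁴ = 5.76×10⁻¹² F.
C = C₁ + C₂ = 1.44×10⁻¹¹ F.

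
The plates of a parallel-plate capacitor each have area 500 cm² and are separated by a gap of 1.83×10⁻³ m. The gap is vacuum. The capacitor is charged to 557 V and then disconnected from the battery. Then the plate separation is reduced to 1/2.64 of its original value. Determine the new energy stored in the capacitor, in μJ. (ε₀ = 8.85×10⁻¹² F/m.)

A = 500 cm² = 5.00×10⁻² m².
Initially C₁ = ε₀A/d = 8.85×10⁻¹² × 5.00×10⁻² / 1.83×10⁻³ = 2.42×10⁻¹⁰ F.
U₁ = 3.75×10⁻⁵ J.
Isolated ⇒ Q is held fixed. C₂ = 2.64 C₁ and U = Q²/(2C), so U₂/U₁ = C₁/C₂ = 0.379.
U₂ = 0.379 × 3.75×10⁻⁵ = 1.42×10⁻⁵ J.

14.2 μJ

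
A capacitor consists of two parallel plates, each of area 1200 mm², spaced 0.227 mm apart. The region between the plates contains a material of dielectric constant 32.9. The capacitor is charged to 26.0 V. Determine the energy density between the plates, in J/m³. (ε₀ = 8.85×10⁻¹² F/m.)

E = V/d = 26.0 / 2.27×10⁻⁴ = 1.15×10⁵ V/m.
u = ½κε₀E² = ½ × 32.9 × 8.85×10⁻¹² × (1.15×10⁵)² = 1.91 J/m³.

1.91 J/m³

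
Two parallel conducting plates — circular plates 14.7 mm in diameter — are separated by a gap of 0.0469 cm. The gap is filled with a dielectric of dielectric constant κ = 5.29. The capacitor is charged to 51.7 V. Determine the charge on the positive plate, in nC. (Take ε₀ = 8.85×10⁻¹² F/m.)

A = π(14.7/2 mm)² = 1.70×10⁻⁴ m².
C = κε₀A/d = 5.29 × 8.85×10⁻¹² × 1.70×10⁻⁴ / 4.69×10⁻⁴ = 1.69×10⁻¹¹ F.
Q = CV = 1.69×10⁻¹¹ × 51.7 = 8.76×10⁻¹⁰ C.

Q ≈ 0.876 nC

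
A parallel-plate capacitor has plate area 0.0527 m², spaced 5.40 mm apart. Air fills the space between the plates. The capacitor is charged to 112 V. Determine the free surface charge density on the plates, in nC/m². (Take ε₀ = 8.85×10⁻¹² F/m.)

σ ≈ 184 nC/m²

C = ε₀A/d = 8.85×10⁻¹² × 5.27×10⁻² / 5.40×10⁻³ = 8.64×10⁻¹¹ F.
σ = Q/A = CV/A = 8.64×10⁻¹¹ × 112 / 5.27×10⁻² = 1.84×10⁻⁷ C/m².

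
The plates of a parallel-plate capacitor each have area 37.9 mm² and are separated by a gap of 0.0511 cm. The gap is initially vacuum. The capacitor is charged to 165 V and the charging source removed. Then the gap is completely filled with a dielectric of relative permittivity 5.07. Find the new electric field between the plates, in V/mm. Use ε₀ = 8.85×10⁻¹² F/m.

63.7 V/mm

A = 37.9 mm² = 3.79×10⁻⁵ m².
Initially C₁ = ε₀A/d = 8.85×10⁻¹² × 3.79×10⁻⁵ / 5.11×10⁻⁴ = 6.56×10⁻¹³ F.
E₁ = 3.23×10⁵ V/m.
Isolated ⇒ Q is held fixed. V₂ = Q/C₂ = V₁/5.07; E = V/d, so E₂/E₁ = (V₂/V₁)(d₁/d₂) = 0.197.
E₂ = 0.197 × 3.23×10⁵ = 6.37×10⁴ V/m.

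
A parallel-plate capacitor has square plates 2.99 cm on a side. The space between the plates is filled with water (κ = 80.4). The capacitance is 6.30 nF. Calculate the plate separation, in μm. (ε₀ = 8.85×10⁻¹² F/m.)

d ≈ 101 μm

A = (2.99 cm)² = 8.94×10⁻⁴ m².
d = κε₀A/C = 80.4 × 8.85×10⁻¹² × 8.94×10⁻⁴ / 6.30×10⁻⁹ = 1.01×10⁻⁴ m.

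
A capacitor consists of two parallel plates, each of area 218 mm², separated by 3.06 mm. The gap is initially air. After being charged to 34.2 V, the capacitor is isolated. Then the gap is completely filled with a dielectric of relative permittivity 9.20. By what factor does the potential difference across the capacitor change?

Isolated ⇒ Q is held fixed.
C₂ = 9.20 C₁ and V = Q/C, so V₂/V₁ = C₁/C₂ = 0.109.

0.109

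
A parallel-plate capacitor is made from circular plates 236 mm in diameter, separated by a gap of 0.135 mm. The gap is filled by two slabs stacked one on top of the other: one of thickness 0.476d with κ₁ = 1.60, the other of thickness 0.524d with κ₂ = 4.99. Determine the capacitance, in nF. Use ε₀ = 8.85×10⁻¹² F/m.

A = π(236/2 mm)² = 4.37×10⁻² m².
Stacked slabs ⇒ two capacitors in series, each with the full plate area.
C₁ = κ₁ε₀A/d₁ = 1.60 × 8.85×10⁻¹² × 4.37×10⁻² / 6.43×10⁻⁵ = 9.64×10⁻⁹ F.
C₂ = κ₂ε₀A/d₂ = 4.99 × 8.85×10⁻¹² × 4.37×10⁻² / 7.07×10⁻⁵ = 2.73×10⁻⁸ F.
C = (1/C₁ + 1/C₂)⁻¹ = 7.12×10⁻⁹ F.

7.12 nF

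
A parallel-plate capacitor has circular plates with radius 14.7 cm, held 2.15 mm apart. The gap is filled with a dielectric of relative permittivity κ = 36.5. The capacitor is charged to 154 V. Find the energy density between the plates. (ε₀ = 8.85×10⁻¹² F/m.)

u ≈ 0.829 J/m³

E = V/d = 154 / 2.15×10⁻³ = 7.16×10⁴ V/m.
u = ½κε₀E² = ½ × 36.5 × 8.85×10⁻¹² × (7.16×10⁴)² = 0.829 J/m³.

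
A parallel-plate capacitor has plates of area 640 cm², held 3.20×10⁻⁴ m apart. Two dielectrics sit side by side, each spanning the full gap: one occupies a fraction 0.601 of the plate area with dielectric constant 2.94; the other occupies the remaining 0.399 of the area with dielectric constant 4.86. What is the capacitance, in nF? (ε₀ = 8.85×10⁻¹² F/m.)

A = 640 cm² = 6.40×10⁻² m².
Side-by-side slabs ⇒ two capacitors in parallel, each spanning the full gap.
C₁ = κ₁ε₀A₁/d = 2.94 × 8.85×10⁻¹² × 3.85×10⁻² / 3.20×10⁻⁴ = 3.13×10⁻⁹ F.
C₂ = κ₂ε₀A₂/d = 4.86 × 8.85×10⁻¹² × 2.55×10⁻² / 3.20×10⁻⁴ = 3.43×10⁻⁹ F.
C = C₁ + C₂ = 6.56×10⁻⁹ F.

C ≈ 6.56 nF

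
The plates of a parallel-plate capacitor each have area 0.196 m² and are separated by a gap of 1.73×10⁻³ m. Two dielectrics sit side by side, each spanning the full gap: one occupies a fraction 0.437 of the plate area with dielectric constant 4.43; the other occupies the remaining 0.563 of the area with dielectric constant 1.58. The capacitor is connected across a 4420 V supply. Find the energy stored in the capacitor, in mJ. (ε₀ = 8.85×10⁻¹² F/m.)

Side-by-side slabs ⇒ two capacitors in parallel, each spanning the full gap.
C₁ = κ₁ε₀A₁/d = 4.43 × 8.85×10⁻¹² × 8.57×10⁻² / 1.73×10⁻³ = 1.94×10⁻⁹ F.
C₂ = κ₂ε₀A₂/d = 1.58 × 8.85×10⁻¹² × 0.110 / 1.73×10⁻³ = 8.92×10⁻¹⁰ F.
C = C₁ + C₂ = 2.83×10⁻⁹ F.
U = ½CV² = ½ × 2.83×10⁻⁹ × (4420)² = 2.77×10⁻² J.

27.7 mJ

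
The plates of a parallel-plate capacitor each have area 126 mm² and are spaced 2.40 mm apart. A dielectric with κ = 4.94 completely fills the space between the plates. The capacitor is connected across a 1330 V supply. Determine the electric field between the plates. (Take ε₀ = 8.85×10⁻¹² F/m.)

E = V/d = 1330 / 2.40×10⁻³ = 5.54×10⁵ V/m.

E ≈ 0.554 MV/m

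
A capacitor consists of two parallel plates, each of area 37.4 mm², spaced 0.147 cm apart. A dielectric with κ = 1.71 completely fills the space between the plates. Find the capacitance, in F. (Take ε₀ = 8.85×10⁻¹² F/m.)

A = 37.4 mm² = 3.74×10⁻⁵ m².
C = κε₀A/d = 1.71 × 8.85×10⁻¹² × 3.74×10⁻⁵ / 1.47×10⁻³ = 3.85×10⁻¹³ F.

C ≈ 3.85×10⁻¹³ F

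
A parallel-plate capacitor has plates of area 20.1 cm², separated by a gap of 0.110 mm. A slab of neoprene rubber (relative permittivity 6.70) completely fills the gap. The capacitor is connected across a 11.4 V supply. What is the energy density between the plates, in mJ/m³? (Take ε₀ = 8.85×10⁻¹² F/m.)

E = V/d = 11.4 / 1.10×10⁻⁴ = 1.04×10⁵ V/m.
u = ½κε₀E² = ½ × 6.70 × 8.85×10⁻¹² × (1.04×10⁵)² = 0.318 J/m³.

318 mJ/m³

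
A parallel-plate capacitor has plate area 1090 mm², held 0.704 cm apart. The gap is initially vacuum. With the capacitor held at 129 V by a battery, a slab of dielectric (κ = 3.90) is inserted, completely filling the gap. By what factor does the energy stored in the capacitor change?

Battery connected ⇒ V is held fixed.
C₂ = 3.90 C₁ and U = ½CV², so U₂/U₁ = C₂/C₁ = 3.90.

U₂/U₁ ≈ 3.90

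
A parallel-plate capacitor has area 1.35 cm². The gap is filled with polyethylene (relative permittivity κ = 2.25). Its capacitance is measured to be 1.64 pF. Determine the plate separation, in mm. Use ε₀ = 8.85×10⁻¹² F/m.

1.64 mm

A = 1.35 cm² = 1.35×10⁻⁴ m².
d = κε₀A/C = 2.25 × 8.85×10⁻¹² × 1.35×10⁻⁴ / 1.64×10⁻¹² = 1.64×10⁻³ m.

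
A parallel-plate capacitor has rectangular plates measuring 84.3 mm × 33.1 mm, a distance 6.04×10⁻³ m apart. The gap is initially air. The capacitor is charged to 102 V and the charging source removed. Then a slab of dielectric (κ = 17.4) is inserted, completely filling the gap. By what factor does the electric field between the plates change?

0.0575

Isolated ⇒ Q is held fixed.
V₂ = Q/C₂ = V₁/17.4; E = V/d, so E₂/E₁ = (V₂/V₁)(d₁/d₂) = 0.0575.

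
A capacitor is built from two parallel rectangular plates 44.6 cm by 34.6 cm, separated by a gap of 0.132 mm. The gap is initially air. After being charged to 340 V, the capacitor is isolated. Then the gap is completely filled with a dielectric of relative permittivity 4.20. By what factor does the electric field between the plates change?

Isolated ⇒ Q is held fixed.
V₂ = Q/C₂ = V₁/4.20; E = V/d, so E₂/E₁ = (V₂/V₁)(d₁/d₂) = 0.238.

0.238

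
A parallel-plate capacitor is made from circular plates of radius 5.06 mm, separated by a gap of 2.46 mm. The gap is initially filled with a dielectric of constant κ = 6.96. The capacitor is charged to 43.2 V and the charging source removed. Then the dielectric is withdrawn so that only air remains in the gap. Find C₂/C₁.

0.144

C = κε₀A/d scales with κ, so C₂/C₁ = 1/κ = 1/6.96 = 0.144.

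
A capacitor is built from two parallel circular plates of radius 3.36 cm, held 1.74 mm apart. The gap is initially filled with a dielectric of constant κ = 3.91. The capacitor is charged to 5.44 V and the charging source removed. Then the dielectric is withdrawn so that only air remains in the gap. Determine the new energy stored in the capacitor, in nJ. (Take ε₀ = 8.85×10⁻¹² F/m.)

A = π(3.36 cm)² = 3.55×10⁻³ m².
Initially C₁ = κε₀A/d = 3.91 × 8.85×10⁻¹² × 3.55×10⁻³ / 1.74×10⁻³ = 7.05×10⁻¹¹ F.
U₁ = 1.04×10⁻⁹ J.
Isolated ⇒ Q is held fixed. C₂ = 0.256 C₁ and U = Q²/(2C), so U₂/U₁ = C₁/C₂ = 3.91.
U₂ = 3.91 × 1.04×10⁻⁹ = 4.08×10⁻⁹ J.

U ≈ 4.08 nJ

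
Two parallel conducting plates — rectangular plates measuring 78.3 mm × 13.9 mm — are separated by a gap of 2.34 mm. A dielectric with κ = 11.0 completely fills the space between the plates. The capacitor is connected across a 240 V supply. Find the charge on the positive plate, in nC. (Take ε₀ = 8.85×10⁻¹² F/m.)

A = 78.3 × 13.9 mm² = 1.09×10⁻³ m².
C = κε₀A/d = 11.0 × 8.85×10⁻¹² × 1.09×10⁻³ / 2.34×10⁻³ = 4.53×10⁻¹¹ F.
Q = CV = 4.53×10⁻¹¹ × 240 = 1.09×10⁻⁸ C.

Q ≈ 10.9 nC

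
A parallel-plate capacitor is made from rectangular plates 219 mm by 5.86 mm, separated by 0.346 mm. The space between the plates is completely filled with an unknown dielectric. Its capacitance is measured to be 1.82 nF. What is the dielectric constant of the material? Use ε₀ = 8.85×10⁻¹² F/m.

55.4

A = 219 × 5.86 mm² = 1.28×10⁻³ m².
κ = Cd/(ε₀A) = 1.82×10⁻⁹ × 3.46×10⁻⁴ / (8.85×10⁻¹² × 1.28×10⁻³) = 55.4.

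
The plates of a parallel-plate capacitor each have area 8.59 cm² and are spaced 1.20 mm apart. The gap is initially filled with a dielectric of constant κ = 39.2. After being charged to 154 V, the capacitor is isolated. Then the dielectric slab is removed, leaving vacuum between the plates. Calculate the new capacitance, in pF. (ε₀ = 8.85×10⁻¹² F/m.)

A = 8.59 cm² = 8.59×10⁻⁴ m².
Initially C₁ = κε₀A/d = 39.2 × 8.85×10⁻¹² × 8.59×10⁻⁴ / 1.20×10⁻³ = 2.48×10⁻¹⁰ F.
C = κε₀A/d scales with κ, so C₂/C₁ = 1/κ = 1/39.2 = 0.0255.
C₂ = 0.0255 × 2.48×10⁻¹⁰ = 6.34×10⁻¹² F.

C ≈ 6.34 pF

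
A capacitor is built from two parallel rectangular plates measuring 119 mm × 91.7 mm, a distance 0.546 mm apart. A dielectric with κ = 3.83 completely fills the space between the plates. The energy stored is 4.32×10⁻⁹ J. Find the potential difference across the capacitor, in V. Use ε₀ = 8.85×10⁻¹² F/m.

A = 119 × 91.7 mm² = 1.09×10⁻² m².
C = κε₀A/d = 3.83 × 8.85×10⁻¹² × 1.09×10⁻² / 5.46×10⁻⁴ = 6.77×10⁻¹⁰ F.
V = √(2U/C) = √(2 × 4.32×10⁻⁹ / 6.77×10⁻¹⁰) = 3.57 V.

V ≈ 3.57 V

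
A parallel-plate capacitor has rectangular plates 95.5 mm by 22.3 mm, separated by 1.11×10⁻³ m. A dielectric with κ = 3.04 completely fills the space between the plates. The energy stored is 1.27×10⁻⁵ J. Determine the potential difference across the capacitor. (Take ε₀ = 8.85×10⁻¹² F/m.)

A = 95.5 × 22.3 mm² = 2.13×10⁻³ m².
C = κε₀A/d = 3.04 × 8.85×10⁻¹² × 2.13×10⁻³ / 1.11×10⁻³ = 5.16×10⁻¹¹ F.
V = √(2U/C) = √(2 × 1.27×10⁻⁵ / 5.16×10⁻¹¹) = 7.01×10² V.

0.701 kV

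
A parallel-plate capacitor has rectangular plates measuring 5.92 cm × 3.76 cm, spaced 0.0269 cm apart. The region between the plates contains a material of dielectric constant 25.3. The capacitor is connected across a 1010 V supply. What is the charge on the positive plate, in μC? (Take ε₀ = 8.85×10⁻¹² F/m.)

Q ≈ 1.87 μC

A = 5.92 × 3.76 cm² = 2.23×10⁻³ m².
C = κε₀A/d = 25.3 × 8.85×10⁻¹² × 2.23×10⁻³ / 2.69×10⁻⁴ = 1.85×10⁻⁹ F.
Q = CV = 1.85×10⁻⁹ × 1010 = 1.87×10⁻⁶ C.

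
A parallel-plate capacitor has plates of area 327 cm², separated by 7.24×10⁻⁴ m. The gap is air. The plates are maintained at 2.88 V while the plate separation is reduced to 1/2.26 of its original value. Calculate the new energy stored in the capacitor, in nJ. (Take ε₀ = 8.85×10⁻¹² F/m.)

A = 327 cm² = 3.27×10⁻² m².
Initially C₁ = ε₀A/d = 8.85×10⁻¹² × 3.27×10⁻² / 7.24×10⁻⁴ = 4.00×10⁻¹⁰ F.
U₁ = 1.66×10⁻⁹ J.
Battery connected ⇒ V is held fixed. C₂ = 2.26 C₁ and U = ½CV², so U₂/U₁ = C₂/C₁ = 2.26.
U₂ = 2.26 × 1.66×10⁻⁹ = 3.75×10⁻⁹ J.

3.75 nJ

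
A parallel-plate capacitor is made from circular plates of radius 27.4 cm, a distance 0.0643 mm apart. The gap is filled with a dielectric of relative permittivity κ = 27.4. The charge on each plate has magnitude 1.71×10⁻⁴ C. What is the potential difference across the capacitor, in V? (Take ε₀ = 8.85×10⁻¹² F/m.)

V ≈ 192 V

A = π(27.4 cm)² = 0.236 m².
C = κε₀A/d = 27.4 × 8.85×10⁻¹² × 0.236 / 6.43×10⁻⁵ = 8.89×10⁻⁷ F.
V = Q/C = 1.71×10⁻⁴ / 8.89×10⁻⁷ = 1.92×10² V.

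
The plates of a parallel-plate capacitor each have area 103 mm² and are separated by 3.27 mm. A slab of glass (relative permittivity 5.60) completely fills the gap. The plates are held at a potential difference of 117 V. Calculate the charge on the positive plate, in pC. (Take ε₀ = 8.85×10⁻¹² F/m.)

Q ≈ 183 pC

A = 103 mm² = 1.03×10⁻⁴ m².
C = κε₀A/d = 5.60 × 8.85×10⁻¹² × 1.03×10⁻⁴ / 3.27×10⁻³ = 1.56×10⁻¹² F.
Q = CV = 1.56×10⁻¹² × 117 = 1.83×10⁻¹⁰ C.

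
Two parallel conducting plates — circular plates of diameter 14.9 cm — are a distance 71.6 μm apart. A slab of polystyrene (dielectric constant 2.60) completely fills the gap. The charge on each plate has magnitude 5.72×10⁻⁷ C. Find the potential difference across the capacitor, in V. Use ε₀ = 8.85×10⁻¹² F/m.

A = π(14.9/2 cm)² = 1.74×10⁻² m².
C = κε₀A/d = 2.60 × 8.85×10⁻¹² × 1.74×10⁻² / 7.16×10⁻⁵ = 5.60×10⁻⁹ F.
V = Q/C = 5.72×10⁻⁷ / 5.60×10⁻⁹ = 1.02×10² V.

V ≈ 102 V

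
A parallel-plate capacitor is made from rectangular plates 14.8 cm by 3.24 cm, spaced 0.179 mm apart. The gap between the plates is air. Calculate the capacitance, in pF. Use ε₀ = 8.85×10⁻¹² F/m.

A = 14.8 × 3.24 cm² = 4.80×10⁻³ m².
C = ε₀A/d = 8.85×10⁻¹² × 4.80×10⁻³ / 1.79×10⁻⁴ = 2.37×10⁻¹⁰ F.

C ≈ 237 pF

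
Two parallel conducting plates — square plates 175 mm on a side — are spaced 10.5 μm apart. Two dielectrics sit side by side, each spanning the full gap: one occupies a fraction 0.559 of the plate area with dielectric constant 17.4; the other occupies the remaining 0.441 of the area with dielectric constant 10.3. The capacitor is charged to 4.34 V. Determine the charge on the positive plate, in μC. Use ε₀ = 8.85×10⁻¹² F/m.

1.60 μC

A = (175 mm)² = 3.06×10⁻² m².
Side-by-side slabs ⇒ two capacitors in parallel, each spanning the full gap.
C₁ = κ₁ε₀A₁/d = 17.4 × 8.85×10⁻¹² × 1.71×10⁻² / 1.05×10⁻⁵ = 2.51×10⁻⁷ F.
C₂ = κ₂ε₀A₂/d = 10.3 × 8.85×10⁻¹² × 1.35×10⁻² / 1.05×10⁻⁵ = 1.17×10⁻⁷ F.
C = C₁ + C₂ = 3.68×10⁻⁷ F.
Q = CV = 3.68×10⁻⁷ × 4.34 = 1.60×10⁻⁶ C.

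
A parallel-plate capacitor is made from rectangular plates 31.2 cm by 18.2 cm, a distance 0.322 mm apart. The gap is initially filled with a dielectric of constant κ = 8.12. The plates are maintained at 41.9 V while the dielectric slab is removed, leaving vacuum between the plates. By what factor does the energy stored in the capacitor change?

Battery connected ⇒ V is held fixed.
C₂ = 0.123 C₁ and U = ½CV², so U₂/U₁ = C₂/C₁ = 0.123.

0.123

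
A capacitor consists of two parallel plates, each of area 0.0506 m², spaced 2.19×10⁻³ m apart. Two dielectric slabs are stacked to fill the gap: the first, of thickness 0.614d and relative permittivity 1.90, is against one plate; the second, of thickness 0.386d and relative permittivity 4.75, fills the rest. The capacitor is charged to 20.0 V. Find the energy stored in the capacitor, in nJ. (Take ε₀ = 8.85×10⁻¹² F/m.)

U ≈ 101 nJ

Stacked slabs ⇒ two capacitors in series, each with the full plate area.
C₁ = κ₁ε₀A/d₁ = 1.90 × 8.85×10⁻¹² × 5.06×10⁻² / 1.34×10⁻³ = 6.33×10⁻¹⁰ F.
C₂ = κ₂ε₀A/d₂ = 4.75 × 8.85×10⁻¹² × 5.06×10⁻² / 8.45×10⁻⁴ = 2.52×10⁻⁹ F.
C = (1/C₁ + 1/C₂)⁻¹ = 5.06×10⁻¹⁰ F.
U = ½CV² = ½ × 5.06×10⁻¹⁰ × (20.0)² = 1.01×10⁻⁷ J.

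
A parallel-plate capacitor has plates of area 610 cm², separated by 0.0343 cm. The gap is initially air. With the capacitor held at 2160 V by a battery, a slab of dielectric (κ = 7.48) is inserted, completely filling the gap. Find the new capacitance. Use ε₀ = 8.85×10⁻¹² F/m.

11.8 nF

A = 610 cm² = 6.10×10⁻² m².
Initially C₁ = ε₀A/d = 8.85×10⁻¹² × 6.10×10⁻² / 3.43×10⁻⁴ = 1.57×10⁻⁹ F.
C = κε₀A/d scales with κ, so C₂/C₁ = κ = 7.48.
C₂ = 7.48 × 1.57×10⁻⁹ = 1.18×10⁻⁸ F.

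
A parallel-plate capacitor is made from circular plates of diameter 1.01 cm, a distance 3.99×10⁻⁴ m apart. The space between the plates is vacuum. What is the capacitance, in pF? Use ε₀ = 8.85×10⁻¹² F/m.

A = π(1.01/2 cm)² = 8.01×10⁻⁵ m².
C = ε₀A/d = 8.85×10⁻¹² × 8.01×10⁻⁵ / 3.99×10⁻⁴ = 1.78×10⁻¹² F.

1.78 pF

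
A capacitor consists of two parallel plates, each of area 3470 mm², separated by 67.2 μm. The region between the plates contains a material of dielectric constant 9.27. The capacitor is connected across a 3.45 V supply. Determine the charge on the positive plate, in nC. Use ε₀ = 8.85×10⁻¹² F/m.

Q ≈ 14.6 nC

A = 3470 mm² = 3.47×10⁻³ m².
C = κε₀A/d = 9.27 × 8.85×10⁻¹² × 3.47×10⁻³ / 6.72×10⁻⁵ = 4.24×10⁻⁹ F.
Q = CV = 4.24×10⁻⁹ × 3.45 = 1.46×10⁻⁸ C.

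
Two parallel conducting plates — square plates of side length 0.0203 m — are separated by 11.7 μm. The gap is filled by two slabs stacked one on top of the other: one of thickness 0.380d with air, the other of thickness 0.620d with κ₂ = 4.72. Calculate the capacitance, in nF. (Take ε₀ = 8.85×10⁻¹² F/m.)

A = (0.0203 m)² = 4.12×10⁻⁴ m².
Stacked slabs ⇒ two capacitors in series, each with the full plate area.
C₁ = κ₁ε₀A/d₁ = 1.00 × 8.85×10⁻¹² × 4.12×10⁻⁴ / 4.45×10⁻⁶ = 8.20×10⁻¹⁰ F.
C₂ = κ₂ε₀A/d₂ = 4.72 × 8.85×10⁻¹² × 4.12×10⁻⁴ / 7.25×10⁻⁶ = 2.37×10⁻⁹ F.
C = (1/C₁ + 1/C₂)⁻¹ = 6.10×10⁻¹⁰ F.

C ≈ 0.610 nF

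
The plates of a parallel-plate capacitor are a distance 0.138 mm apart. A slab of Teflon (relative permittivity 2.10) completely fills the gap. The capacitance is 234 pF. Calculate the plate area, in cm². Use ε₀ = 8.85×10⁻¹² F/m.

A = Cd/(κε₀) = 2.34×10⁻¹⁰ × 1.38×10⁻⁴ / (2.10 × 8.85×10⁻¹²) = 1.74×10⁻³ m².

A ≈ 17.4 cm²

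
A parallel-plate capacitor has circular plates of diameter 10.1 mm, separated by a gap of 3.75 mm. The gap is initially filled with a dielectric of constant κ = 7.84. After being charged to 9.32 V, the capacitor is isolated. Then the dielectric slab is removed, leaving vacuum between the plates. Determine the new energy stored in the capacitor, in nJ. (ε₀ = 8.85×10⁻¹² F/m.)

A = π(10.1/2 mm)² = 8.01×10⁻⁵ m².
Initially C₁ = κε₀A/d = 7.84 × 8.85×10⁻¹² × 8.01×10⁻⁵ / 3.75×10⁻³ = 1.48×10⁻¹² F.
U₁ = 6.44×10⁻¹¹ J.
Isolated ⇒ Q is held fixed. C₂ = 0.128 C₁ and U = Q²/(2C), so U₂/U₁ = C₁/C₂ = 7.84.
U₂ = 7.84 × 6.44×10⁻¹¹ = 5.05×10⁻¹⁰ J.

U ≈ 0.505 nJ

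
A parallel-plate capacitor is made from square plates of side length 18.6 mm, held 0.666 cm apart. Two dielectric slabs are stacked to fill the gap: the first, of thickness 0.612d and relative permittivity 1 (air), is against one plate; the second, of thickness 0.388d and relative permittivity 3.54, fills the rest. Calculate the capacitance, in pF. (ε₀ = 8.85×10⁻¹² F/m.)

A = (18.6 mm)² = 3.46×10⁻⁴ m².
Stacked slabs ⇒ two capacitors in series, each with the full plate area.
C₁ = κ₁ε₀A/d₁ = 1.00 × 8.85×10⁻¹² × 3.46×10⁻⁴ / 4.08×10⁻³ = 7.51×10⁻¹³ F.
C₂ = κ₂ε₀A/d₂ = 3.54 × 8.85×10⁻¹² × 3.46×10⁻⁴ / 2.58×10⁻³ = 4.19×10⁻¹² F.
C = (1/C₁ + 1/C₂)⁻¹ = 6.37×10⁻¹³ F.

C ≈ 0.637 pF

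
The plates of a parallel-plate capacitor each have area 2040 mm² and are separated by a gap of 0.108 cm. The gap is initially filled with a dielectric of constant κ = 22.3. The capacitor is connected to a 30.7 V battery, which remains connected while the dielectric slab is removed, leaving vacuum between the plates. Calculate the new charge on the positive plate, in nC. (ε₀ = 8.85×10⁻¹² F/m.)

A = 2040 mm² = 2.04×10⁻³ m².
Initially C₁ = κε₀A/d = 22.3 × 8.85×10⁻¹² × 2.04×10⁻³ / 1.08×10⁻³ = 3.73×10⁻¹⁰ F.
Q₁ = 1.14×10⁻⁸ C.
Battery connected ⇒ V is held fixed. C₂ = 0.0448 C₁ and Q = CV, so Q₂/Q₁ = C₂/C₁ = 0.0448.
Q₂ = 0.0448 × 1.14×10⁻⁸ = 5.13×10⁻¹⁰ C.

0.513 nC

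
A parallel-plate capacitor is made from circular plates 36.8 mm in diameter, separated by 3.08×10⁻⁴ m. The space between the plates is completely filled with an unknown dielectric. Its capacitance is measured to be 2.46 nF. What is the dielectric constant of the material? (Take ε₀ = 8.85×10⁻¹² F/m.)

κ ≈ 80.5

A = π(36.8/2 mm)² = 1.06×10⁻³ m².
κ = Cd/(ε₀A) = 2.46×10⁻⁹ × 3.08×10⁻⁴ / (8.85×10⁻¹² × 1.06×10⁻³) = 80.5.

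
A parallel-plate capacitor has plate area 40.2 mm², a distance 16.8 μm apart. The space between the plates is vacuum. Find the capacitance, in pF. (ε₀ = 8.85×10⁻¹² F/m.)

A = 40.2 mm² = 4.02×10⁻⁵ m².
C = ε₀A/d = 8.85×10⁻¹² × 4.02×10⁻⁵ / 1.68×10⁻⁵ = 2.12×10⁻¹¹ F.

C ≈ 21.2 pF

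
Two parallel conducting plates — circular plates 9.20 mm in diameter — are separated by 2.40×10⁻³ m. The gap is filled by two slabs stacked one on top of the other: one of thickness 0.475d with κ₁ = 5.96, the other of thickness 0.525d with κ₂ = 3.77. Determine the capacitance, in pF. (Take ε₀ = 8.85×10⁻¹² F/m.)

C ≈ 1.12 pF

A = π(9.20/2 mm)² = 6.65×10⁻⁵ m².
Stacked slabs ⇒ two capacitors in series, each with the full plate area.
C₁ = κ₁ε₀A/d₁ = 5.96 × 8.85×10⁻¹² × 6.65×10⁻⁵ / 1.14×10⁻³ = 3.08×10⁻¹² F.
C₂ = κ₂ε₀A/d₂ = 3.77 × 8.85×10⁻¹² × 6.65×10⁻⁵ / 1.26×10⁻³ = 1.76×10⁻¹² F.
C = (1/C₁ + 1/C₂)⁻¹ = 1.12×10⁻¹² F.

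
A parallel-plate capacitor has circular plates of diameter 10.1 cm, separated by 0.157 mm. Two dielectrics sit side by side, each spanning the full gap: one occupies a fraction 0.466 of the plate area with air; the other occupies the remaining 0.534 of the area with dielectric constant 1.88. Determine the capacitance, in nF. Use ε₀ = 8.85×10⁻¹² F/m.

0.664 nF

A = π(10.1/2 cm)² = 8.01×10⁻³ m².
Side-by-side slabs ⇒ two capacitors in parallel, each spanning the full gap.
C₁ = κ₁ε₀A₁/d = 1.00 × 8.85×10⁻¹² × 3.73×10⁻³ / 1.57×10⁻⁴ = 2.10×10⁻¹⁰ F.
C₂ = κ₂ε₀A₂/d = 1.88 × 8.85×10⁻¹² × 4.28×10⁻³ / 1.57×10⁻⁴ = 4.53×10⁻¹⁰ F.
C = C₁ + C₂ = 6.64×10⁻¹⁰ F.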